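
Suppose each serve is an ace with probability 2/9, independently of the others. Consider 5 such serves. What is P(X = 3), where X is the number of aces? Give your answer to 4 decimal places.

0.0664

X ~ Binomial(n=5, p=0.222222).
P(X=3) = C(5,3) · p^3 · (1−p)^2
= 10 · 0.010974 · 0.60494 = 0.066386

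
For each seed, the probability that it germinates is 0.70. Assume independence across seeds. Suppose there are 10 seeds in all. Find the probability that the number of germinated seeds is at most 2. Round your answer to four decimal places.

X ~ Binomial(10, 0.70); P(X ≤ 2) = Σ C(10,k) p^k (1−p)^(10−k) over k:
  k=0: C(10,0)·0.70^0·0.30^10 = 0.000006
  k=1: C(10,1)·0.70^1·0.30^9 = 0.000138
  k=2: C(10,2)·0.70^2·0.30^8 = 0.001447
Total = 0.001590

0.0016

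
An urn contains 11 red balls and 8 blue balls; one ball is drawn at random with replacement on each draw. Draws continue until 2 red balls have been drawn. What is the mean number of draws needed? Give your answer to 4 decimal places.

Y = total draws until the second success; negative binomial with r=2, p=0.578947.
E[Y] = r / p = 2 / 0.578947 = 3.454545

3.4545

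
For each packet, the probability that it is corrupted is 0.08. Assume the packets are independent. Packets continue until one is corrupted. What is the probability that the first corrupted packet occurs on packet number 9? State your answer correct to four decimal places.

0.0411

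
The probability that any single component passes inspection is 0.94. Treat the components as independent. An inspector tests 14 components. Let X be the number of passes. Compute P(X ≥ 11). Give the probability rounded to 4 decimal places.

X ~ Binomial(14, 0.94); P(X ≥ 11) = Σ C(14,k) p^k (1−p)^(14−k) over k:
  k=11: C(14,11)·0.94^11·0.06^3 = 0.039807
  k=12: C(14,12)·0.94^12·0.06^2 = 0.155911
  k=13: C(14,13)·0.94^13·0.06^1 = 0.375787
  k=14: C(14,14)·0.94^14·0.06^0 = 0.420523
Total = 0.992029

0.9920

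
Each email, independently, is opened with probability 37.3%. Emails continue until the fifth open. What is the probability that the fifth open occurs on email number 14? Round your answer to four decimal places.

0.0773

Y = trial on which the fifth success occurs; negative binomial, r=5, p=0.373.
P(Y=14) = C(13,4) · p^5 · (1−p)^9
= 715 · 0.0072201 · 0.014976 = 0.077314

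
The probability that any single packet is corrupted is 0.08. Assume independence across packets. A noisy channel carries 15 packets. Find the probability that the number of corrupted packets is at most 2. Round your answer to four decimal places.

X ~ Binomial(15, 0.08); P(X ≤ 2) = Σ C(15,k) p^k (1−p)^(15−k) over k:
  k=0: C(15,0)·0.08^0·0.92^15 = 0.286297
  k=1: C(15,1)·0.08^1·0.92^14 = 0.373431
  k=2: C(15,2)·0.08^2·0.92^13 = 0.227306
Total = 0.887035

0.8870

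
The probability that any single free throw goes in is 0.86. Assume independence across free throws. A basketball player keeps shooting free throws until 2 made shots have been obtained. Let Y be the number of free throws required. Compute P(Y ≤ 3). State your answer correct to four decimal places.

0.9467

Finishing within 3 free throws ⇔ at least 2 successes in the first 3. With X ~ Binomial(3, 0.86), P(Y ≤ 3) = 1 − P(X ≤ 1).
  k=0: C(3,0)·0.86^0·0.14^3 = 0.002744
  k=1: C(3,1)·0.86^1·0.14^2 = 0.050568
1 − 0.053312 = 0.946688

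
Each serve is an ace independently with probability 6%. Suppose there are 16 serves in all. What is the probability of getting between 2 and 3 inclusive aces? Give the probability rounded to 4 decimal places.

0.2358

X ~ Binomial(16, 0.06); P(2 ≤ X ≤ 3) = Σ C(16,k) p^k (1−p)^(16−k) over k:
  k=2: C(16,2)·0.06^2·0.94^14 = 0.181666
  k=3: C(16,3)·0.06^3·0.94^13 = 0.054113
Total = 0.235779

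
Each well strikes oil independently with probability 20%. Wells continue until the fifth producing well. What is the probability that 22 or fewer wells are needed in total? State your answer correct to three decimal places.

Finishing within 22 wells ⇔ at least 5 successes in the first 22. With X ~ Binomial(22, 0.20), P(Y ≤ 22) = 1 − P(X ≤ 4).
  k=0: C(22,0)·0.20^0·0.80^22 = 0.00738
  k=1: C(22,1)·0.20^1·0.80^21 = 0.04058
  k=2: C(22,2)·0.20^2·0.80^20 = 0.10653
  k=3: C(22,3)·0.20^3·0.80^19 = 0.17755
  k=4: C(22,4)·0.20^4·0.80^18 = 0.21084
1 − 0.54288 = 0.45712

0.457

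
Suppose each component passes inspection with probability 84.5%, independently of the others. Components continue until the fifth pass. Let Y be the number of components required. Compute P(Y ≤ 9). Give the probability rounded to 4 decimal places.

Finishing within 9 components ⇔ at least 5 successes in the first 9. With X ~ Binomial(9, 0.845), P(Y ≤ 9) = 1 − P(X ≤ 4).
  k=0: C(9,0)·0.845^0·0.155^9 = 0.000000
  k=1: C(9,1)·0.845^1·0.155^8 = 0.000003
  k=2: C(9,2)·0.845^2·0.155^7 = 0.000055
  k=3: C(9,3)·0.845^3·0.155^6 = 0.000703
  k=4: C(9,4)·0.845^4·0.155^5 = 0.005747
1 − 0.006508 = 0.993492

0.9935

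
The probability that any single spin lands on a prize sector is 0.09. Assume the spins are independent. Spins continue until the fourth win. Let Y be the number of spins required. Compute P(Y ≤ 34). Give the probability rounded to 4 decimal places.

0.3667

Finishing within 34 spins ⇔ at least 4 successes in the first 34. With X ~ Binomial(34, 0.09), P(Y ≤ 34) = 1 − P(X ≤ 3).
  k=0: C(34,0)·0.09^0·0.91^34 = 0.040496
  k=1: C(34,1)·0.09^1·0.91^33 = 0.136172
  k=2: C(34,2)·0.09^2·0.91^32 = 0.222215
  k=3: C(34,3)·0.09^3·0.91^31 = 0.234424
1 − 0.633306 = 0.366694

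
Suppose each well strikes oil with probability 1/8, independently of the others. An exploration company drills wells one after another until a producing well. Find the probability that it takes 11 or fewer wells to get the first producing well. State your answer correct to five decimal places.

Y = number of wells to the first success; geometric, p = 0.125.
P(Y ≤ 11) = 1 − (1−p)^11 = 1 − 0.2301911 = 0.7698089

0.76981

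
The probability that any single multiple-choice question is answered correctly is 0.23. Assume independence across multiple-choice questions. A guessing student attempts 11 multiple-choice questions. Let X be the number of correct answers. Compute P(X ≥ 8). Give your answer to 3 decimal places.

0.001

X ~ Binomial(11, 0.23); P(X ≥ 8) = Σ C(11,k) p^k (1−p)^(11−k) over k:
  k=8: C(11,8)·0.23^8·0.77^3 = 0.00059
  k=9: C(11,9)·0.23^9·0.77^2 = 0.00006
  k=10: C(11,10)·0.23^10·0.77^1 = 0.00000
  k=11: C(11,11)·0.23^11·0.77^0 = 0.00000
Total = 0.00065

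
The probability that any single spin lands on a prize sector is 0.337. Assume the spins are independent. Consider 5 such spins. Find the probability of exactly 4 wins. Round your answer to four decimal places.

X ~ Binomial(n=5, p=0.337).
P(X=4) = C(5,4) · p^4 · (1−p)^1
= 5 · 0.012898 · 0.663 = 0.042757

0.0428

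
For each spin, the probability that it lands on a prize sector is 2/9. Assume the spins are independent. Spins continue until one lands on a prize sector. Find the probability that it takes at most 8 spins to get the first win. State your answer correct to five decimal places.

Y = number of spins to the first success; geometric, p = 0.222222.
P(Y ≤ 8) = 1 − (1−p)^8 = 1 − 0.1339196 = 0.8660804

0.86608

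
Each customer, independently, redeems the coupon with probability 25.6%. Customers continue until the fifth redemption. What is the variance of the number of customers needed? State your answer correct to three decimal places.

56.763

Y = total customers until the fifth success; negative binomial with r=5, p=0.256.
Var(Y) = r(1−p)/p² = 5·0.744 / 0.256² = 56.76270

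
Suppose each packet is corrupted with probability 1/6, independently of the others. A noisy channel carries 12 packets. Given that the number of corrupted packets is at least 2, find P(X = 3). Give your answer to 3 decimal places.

X ~ Binomial(12, 0.166667). Want P(X=3 | X≥2) = P(X=3) / P(X≥2).
P(X=3) = C(12,3)·0.166667^3·0.833333^9 = 0.19740
P(X≥2) = 1 − 0.11216 − 0.26918 = 0.61867
Ratio = 0.19740 / 0.61867 = 0.31907

0.319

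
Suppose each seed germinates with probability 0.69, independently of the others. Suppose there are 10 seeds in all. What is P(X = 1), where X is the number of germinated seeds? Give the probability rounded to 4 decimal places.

X ~ Binomial(n=10, p=0.69).
P(X=1) = C(10,1) · p^1 · (1−p)^9
= 10 · 0.69 · 2.644e-05 = 0.000182

0.0002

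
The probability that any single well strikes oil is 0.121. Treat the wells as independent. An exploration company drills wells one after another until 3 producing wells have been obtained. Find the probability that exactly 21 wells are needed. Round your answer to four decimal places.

Y = trial on which the third success occurs; negative binomial, r=3, p=0.121.
P(Y=21) = C(20,2) · p^3 · (1−p)^18
= 190 · 0.0017716 · 0.09813 = 0.033030

0.0330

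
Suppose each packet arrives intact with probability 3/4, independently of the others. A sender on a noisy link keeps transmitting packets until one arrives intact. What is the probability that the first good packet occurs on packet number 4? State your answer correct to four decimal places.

0.0117

Geometric (trials to first success), p = 0.75.
P(Y = 4) = (1−p)^3 · p = 0.015625 · 0.75 = 0.011719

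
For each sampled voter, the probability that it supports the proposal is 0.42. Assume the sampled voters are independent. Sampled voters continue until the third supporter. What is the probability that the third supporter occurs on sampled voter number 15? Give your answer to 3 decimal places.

Y = trial on which the third success occurs; negative binomial, r=3, p=0.42.
P(Y=15) = C(14,2) · p^3 · (1−p)^12
= 91 · 0.074088 · 0.0014492 = 0.00977

0.010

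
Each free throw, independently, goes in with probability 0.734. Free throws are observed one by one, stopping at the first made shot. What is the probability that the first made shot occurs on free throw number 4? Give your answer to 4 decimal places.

0.0138

Geometric (trials to first success), p = 0.734.
P(Y = 4) = (1−p)^3 · p = 0.018821 · 0.734 = 0.013815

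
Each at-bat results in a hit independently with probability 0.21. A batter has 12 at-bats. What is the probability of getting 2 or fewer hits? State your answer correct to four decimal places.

X ~ Binomial(12, 0.21); P(X ≤ 2) = Σ C(12,k) p^k (1−p)^(12−k) over k:
  k=0: C(12,0)·0.21^0·0.79^12 = 0.059092
  k=1: C(12,1)·0.21^1·0.79^11 = 0.188494
  k=2: C(12,2)·0.21^2·0.79^10 = 0.275584
Total = 0.523170

0.5232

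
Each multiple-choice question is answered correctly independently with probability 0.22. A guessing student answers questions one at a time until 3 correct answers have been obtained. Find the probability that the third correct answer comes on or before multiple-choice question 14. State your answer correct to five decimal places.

0.62394

Finishing within 14 multiple-choice questions ⇔ at least 3 successes in the first 14. With X ~ Binomial(14, 0.22), P(Y ≤ 14) = 1 − P(X ≤ 2).
  k=0: C(14,0)·0.22^0·0.78^14 = 0.0308549
  k=1: C(14,1)·0.22^1·0.78^13 = 0.1218374
  k=2: C(14,2)·0.22^2·0.78^12 = 0.2233685
1 − 0.3760608 = 0.6239392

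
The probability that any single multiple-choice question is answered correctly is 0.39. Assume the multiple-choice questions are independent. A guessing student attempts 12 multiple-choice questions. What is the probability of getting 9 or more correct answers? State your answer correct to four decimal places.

X ~ Binomial(12, 0.39); P(X ≥ 9) = Σ C(12,k) p^k (1−p)^(12−k) over k:
  k=9: C(12,9)·0.39^9·0.61^3 = 0.010423
  k=10: C(12,10)·0.39^10·0.61^2 = 0.001999
  k=11: C(12,11)·0.39^11·0.61^1 = 0.000232
  k=12: C(12,12)·0.39^12·0.61^0 = 0.000012
Total = 0.012667

0.0127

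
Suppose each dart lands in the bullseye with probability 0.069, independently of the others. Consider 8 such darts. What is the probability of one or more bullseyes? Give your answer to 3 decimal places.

0.436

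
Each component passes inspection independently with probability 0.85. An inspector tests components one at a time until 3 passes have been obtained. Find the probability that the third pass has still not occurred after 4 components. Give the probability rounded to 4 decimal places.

0.1095

Needing more than 4 components ⇔ fewer than 3 successes in the first 4. With X ~ Binomial(4, 0.85), P(Y > 4) = P(X ≤ 2).
  k=0: C(4,0)·0.85^0·0.15^4 = 0.000506
  k=1: C(4,1)·0.85^1·0.15^3 = 0.011475
  k=2: C(4,2)·0.85^2·0.15^2 = 0.097537
P(X ≤ 2) = 0.109519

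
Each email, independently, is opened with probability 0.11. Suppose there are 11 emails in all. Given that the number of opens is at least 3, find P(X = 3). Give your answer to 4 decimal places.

0.7718

X ~ Binomial(11, 0.11). Want P(X=3 | X≥3) = P(X=3) / P(X≥3).
P(X=3) = C(11,3)·0.11^3·0.89^8 = 0.086453
P(X≥3) = 1 − 0.277517 − 0.377299 − 0.233162 = 0.112022
Ratio = 0.086453 / 0.112022 = 0.771756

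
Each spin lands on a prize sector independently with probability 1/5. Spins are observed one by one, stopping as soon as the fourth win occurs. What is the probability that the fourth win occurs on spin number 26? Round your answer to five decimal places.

Y = trial on which the fourth success occurs; negative binomial, r=4, p=0.20.
P(Y=26) = C(25,3) · p^4 · (1−p)^22
= 2300 · 0.0016 · 0.0073787 = 0.0271536

0.02715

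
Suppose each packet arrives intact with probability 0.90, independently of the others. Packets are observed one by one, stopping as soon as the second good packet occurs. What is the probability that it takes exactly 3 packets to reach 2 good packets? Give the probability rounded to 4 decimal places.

0.1620

Y = trial on which the second success occurs; negative binomial, r=2, p=0.90.
P(Y=3) = C(2,1) · p^2 · (1−p)^1
= 2 · 0.81 · 0.1 = 0.162000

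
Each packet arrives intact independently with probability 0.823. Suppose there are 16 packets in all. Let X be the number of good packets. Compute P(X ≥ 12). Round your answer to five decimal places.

0.86188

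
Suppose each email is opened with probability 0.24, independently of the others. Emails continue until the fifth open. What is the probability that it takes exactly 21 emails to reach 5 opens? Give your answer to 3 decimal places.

Y = trial on which the fifth success occurs; negative binomial, r=5, p=0.24.
P(Y=21) = C(20,4) · p^5 · (1−p)^16
= 4845 · 0.00079626 · 0.012388 = 0.04779

0.048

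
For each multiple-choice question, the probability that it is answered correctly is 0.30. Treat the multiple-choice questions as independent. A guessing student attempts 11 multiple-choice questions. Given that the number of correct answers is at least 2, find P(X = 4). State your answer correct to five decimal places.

X ~ Binomial(11, 0.30). Want P(X=4 | X≥2) = P(X=4) / P(X≥2).
P(X=4) = C(11,4)·0.30^4·0.70^7 = 0.2201330
P(X≥2) = 1 − 0.0197733 − 0.0932168 = 0.8870099
Ratio = 0.2201330 / 0.8870099 = 0.2481743

0.24817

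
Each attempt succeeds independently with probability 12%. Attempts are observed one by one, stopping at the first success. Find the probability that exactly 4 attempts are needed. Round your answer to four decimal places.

0.0818

Geometric (trials to first success), p = 0.12.
P(Y = 4) = (1−p)^3 · p = 0.68147 · 0.12 = 0.081777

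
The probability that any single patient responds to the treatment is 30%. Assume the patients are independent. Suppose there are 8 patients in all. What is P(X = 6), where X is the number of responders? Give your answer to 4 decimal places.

0.0100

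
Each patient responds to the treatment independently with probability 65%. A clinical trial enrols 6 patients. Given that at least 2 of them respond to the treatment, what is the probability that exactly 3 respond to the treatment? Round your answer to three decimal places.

0.241

X ~ Binomial(6, 0.65). Want P(X=3 | X≥2) = P(X=3) / P(X≥2).
P(X=3) = C(6,3)·0.65^3·0.35^3 = 0.23549
P(X≥2) = 1 − 0.00184 − 0.02048 = 0.97768
Ratio = 0.23549 / 0.97768 = 0.24087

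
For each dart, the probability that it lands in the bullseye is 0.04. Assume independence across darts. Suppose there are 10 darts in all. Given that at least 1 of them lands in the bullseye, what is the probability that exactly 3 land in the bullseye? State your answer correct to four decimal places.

0.0172

X ~ Binomial(10, 0.04). Want P(X=3 | X≥1) = P(X=3) / P(X≥1).
P(X=3) = C(10,3)·0.04^3·0.96^7 = 0.005771
P(X≥1) = 1 − 0.664833 = 0.335167
Ratio = 0.005771 / 0.335167 = 0.017219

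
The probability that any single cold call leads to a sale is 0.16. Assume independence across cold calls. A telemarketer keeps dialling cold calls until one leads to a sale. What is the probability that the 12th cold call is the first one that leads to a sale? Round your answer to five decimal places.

Geometric (trials to first success), p = 0.16.
P(Y = 12) = (1−p)^11 · p = 0.14692 · 0.16 = 0.0235067

0.02351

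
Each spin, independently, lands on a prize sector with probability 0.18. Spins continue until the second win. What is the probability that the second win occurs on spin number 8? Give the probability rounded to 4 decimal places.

Y = trial on which the second success occurs; negative binomial, r=2, p=0.18.
P(Y=8) = C(7,1) · p^2 · (1−p)^6
= 7 · 0.0324 · 0.30401 = 0.068949

0.0689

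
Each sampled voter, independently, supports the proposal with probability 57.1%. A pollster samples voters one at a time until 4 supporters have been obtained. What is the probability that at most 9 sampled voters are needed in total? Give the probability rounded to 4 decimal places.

0.8647

Finishing within 9 sampled voters ⇔ at least 4 successes in the first 9. With X ~ Binomial(9, 0.571), P(Y ≤ 9) = 1 − P(X ≤ 3).
  k=0: C(9,0)·0.571^0·0.429^9 = 0.000492
  k=1: C(9,1)·0.571^1·0.429^8 = 0.005896
  k=2: C(9,2)·0.571^2·0.429^7 = 0.031389
  k=3: C(9,3)·0.571^3·0.429^6 = 0.097484
1 − 0.135260 = 0.864740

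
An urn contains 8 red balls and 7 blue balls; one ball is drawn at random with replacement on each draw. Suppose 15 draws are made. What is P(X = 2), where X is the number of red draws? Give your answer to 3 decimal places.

X ~ Binomial(n=15, p=0.533333).
P(X=2) = C(15,2) · p^2 · (1−p)^13
= 105 · 0.28444 · 4.9784e-05 = 0.00149

0.001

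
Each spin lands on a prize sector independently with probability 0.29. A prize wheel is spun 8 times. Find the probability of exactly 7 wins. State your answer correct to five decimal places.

0.00098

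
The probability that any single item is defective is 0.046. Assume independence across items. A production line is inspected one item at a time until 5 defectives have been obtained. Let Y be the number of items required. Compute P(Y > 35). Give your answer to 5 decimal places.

0.97886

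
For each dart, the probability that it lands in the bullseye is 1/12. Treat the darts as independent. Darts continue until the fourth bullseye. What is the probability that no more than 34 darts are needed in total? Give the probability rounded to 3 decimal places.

0.314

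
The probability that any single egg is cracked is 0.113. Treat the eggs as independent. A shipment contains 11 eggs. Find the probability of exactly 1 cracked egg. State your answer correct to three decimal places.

X ~ Binomial(n=11, p=0.113).
P(X=1) = C(11,1) · p^1 · (1−p)^10
= 11 · 0.113 · 0.30146 = 0.37472

0.375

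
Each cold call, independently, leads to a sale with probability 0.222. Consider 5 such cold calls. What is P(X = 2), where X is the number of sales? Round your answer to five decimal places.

X ~ Binomial(n=5, p=0.222).
P(X=2) = C(5,2) · p^2 · (1−p)^3
= 10 · 0.049284 · 0.47091 = 0.2320838

0.23208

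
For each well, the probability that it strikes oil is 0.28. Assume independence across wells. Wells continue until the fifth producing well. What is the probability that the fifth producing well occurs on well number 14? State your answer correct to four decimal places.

Y = trial on which the fifth success occurs; negative binomial, r=5, p=0.28.
P(Y=14) = C(13,4) · p^5 · (1−p)^9
= 715 · 0.001721 · 0.051999 = 0.063987

0.0640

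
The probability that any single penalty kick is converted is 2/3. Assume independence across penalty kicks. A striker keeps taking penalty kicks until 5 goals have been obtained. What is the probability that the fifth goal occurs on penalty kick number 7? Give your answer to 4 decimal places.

0.2195

Y = trial on which the fifth success occurs; negative binomial, r=5, p=0.666667.
P(Y=7) = C(6,4) · p^5 · (1−p)^2
= 15 · 0.13169 · 0.11111 = 0.219479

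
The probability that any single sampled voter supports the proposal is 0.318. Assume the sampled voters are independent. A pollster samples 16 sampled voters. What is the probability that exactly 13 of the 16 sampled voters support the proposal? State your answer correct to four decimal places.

X ~ Binomial(n=16, p=0.318).
P(X=13) = C(16,13) · p^13 · (1−p)^3
= 560 · 3.4006e-07 · 0.31721 = 0.000060

0.0001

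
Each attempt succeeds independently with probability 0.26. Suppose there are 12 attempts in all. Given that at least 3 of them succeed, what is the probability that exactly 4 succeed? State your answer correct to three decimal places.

0.318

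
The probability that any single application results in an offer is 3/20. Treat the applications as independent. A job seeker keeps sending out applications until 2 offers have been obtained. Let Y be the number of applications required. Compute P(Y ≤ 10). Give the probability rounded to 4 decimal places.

Finishing within 10 applications ⇔ at least 2 successes in the first 10. With X ~ Binomial(10, 0.15), P(Y ≤ 10) = 1 − P(X ≤ 1).
  k=0: C(10,0)·0.15^0·0.85^10 = 0.196874
  k=1: C(10,1)·0.15^1·0.85^9 = 0.347425
1 − 0.544300 = 0.455700

0.4557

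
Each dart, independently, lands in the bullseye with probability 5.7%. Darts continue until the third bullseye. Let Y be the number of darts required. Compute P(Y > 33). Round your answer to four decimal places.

0.7099

Needing more than 33 darts ⇔ fewer than 3 successes in the first 33. With X ~ Binomial(33, 0.057), P(Y > 33) = P(X ≤ 2).
  k=0: C(33,0)·0.057^0·0.943^33 = 0.144174
  k=1: C(33,1)·0.057^1·0.943^32 = 0.287583
  k=2: C(33,2)·0.057^2·0.943^31 = 0.278129
P(X ≤ 2) = 0.709885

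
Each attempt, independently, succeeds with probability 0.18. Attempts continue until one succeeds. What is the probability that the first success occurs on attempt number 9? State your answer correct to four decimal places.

0.0368

Geometric (trials to first success), p = 0.18.
P(Y = 9) = (1−p)^8 · p = 0.20441 · 0.18 = 0.036795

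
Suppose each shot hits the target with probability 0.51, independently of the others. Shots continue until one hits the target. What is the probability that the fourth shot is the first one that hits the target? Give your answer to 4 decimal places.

0.0600

Geometric (trials to first success), p = 0.51.
P(Y = 4) = (1−p)^3 · p = 0.11765 · 0.51 = 0.060001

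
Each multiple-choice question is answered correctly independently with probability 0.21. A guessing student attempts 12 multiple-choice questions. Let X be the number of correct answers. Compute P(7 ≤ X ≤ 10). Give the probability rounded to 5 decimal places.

0.00521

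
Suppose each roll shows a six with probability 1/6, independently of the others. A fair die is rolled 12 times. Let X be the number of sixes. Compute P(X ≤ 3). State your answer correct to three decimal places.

X ~ Binomial(12, 0.166667); P(X ≤ 3) = Σ C(12,k) p^k (1−p)^(12−k) over k:
  k=0: C(12,0)·0.166667^0·0.833333^12 = 0.11216
  k=1: C(12,1)·0.166667^1·0.833333^11 = 0.26918
  k=2: C(12,2)·0.166667^2·0.833333^10 = 0.29609
  k=3: C(12,3)·0.166667^3·0.833333^9 = 0.19740
Total = 0.87482

0.875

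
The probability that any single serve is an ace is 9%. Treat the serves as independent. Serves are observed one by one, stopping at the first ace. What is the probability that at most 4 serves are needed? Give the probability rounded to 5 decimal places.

Y = number of serves to the first success; geometric, p = 0.09.
P(Y ≤ 4) = 1 − (1−p)^4 = 1 − 0.6857496 = 0.3142504

0.31425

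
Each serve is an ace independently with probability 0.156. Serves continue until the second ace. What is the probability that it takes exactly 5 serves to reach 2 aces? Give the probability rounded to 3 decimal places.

0.059

Y = trial on which the second success occurs; negative binomial, r=2, p=0.156.
P(Y=5) = C(4,1) · p^2 · (1−p)^3
= 4 · 0.024336 · 0.60121 = 0.05852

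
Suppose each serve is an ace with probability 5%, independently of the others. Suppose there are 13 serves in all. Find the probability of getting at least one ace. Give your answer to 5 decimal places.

0.48666

P(at least one) = 1 − P(none) = 1 − (1 − 0.05)^13
= 1 − 0.5133421 = 0.4866579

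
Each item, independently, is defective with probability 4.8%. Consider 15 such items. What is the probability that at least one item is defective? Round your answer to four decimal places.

0.5219

P(at least one) = 1 − P(none) = 1 − (1 − 0.048)^15
= 1 − 0.478139 = 0.521861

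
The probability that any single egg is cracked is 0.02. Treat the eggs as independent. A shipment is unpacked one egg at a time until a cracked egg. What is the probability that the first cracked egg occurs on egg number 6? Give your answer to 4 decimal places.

Geometric (trials to first success), p = 0.02.
P(Y = 6) = (1−p)^5 · p = 0.90392 · 0.02 = 0.018078

0.0181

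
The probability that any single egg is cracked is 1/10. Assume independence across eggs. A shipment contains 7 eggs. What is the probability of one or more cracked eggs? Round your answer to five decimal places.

0.52170

P(at least one) = 1 − P(none) = 1 − (1 − 0.10)^7
= 1 − 0.4782969 = 0.5217031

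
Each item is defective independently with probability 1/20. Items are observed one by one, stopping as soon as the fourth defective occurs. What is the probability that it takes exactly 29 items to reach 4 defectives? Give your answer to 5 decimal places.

Y = trial on which the fourth success occurs; negative binomial, r=4, p=0.05.
P(Y=29) = C(28,3) · p^4 · (1−p)^25
= 3276 · 6.25e-06 · 0.27739 = 0.0056796

0.00568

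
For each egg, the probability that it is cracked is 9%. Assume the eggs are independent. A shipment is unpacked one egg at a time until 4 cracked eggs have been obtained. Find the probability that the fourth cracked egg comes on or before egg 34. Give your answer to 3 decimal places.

Finishing within 34 eggs ⇔ at least 4 successes in the first 34. With X ~ Binomial(34, 0.09), P(Y ≤ 34) = 1 − P(X ≤ 3).
  k=0: C(34,0)·0.09^0·0.91^34 = 0.04050
  k=1: C(34,1)·0.09^1·0.91^33 = 0.13617
  k=2: C(34,2)·0.09^2·0.91^32 = 0.22221
  k=3: C(34,3)·0.09^3·0.91^31 = 0.23442
1 − 0.63331 = 0.36669

0.367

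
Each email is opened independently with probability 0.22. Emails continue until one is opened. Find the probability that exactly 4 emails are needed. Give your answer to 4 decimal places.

Geometric (trials to first success), p = 0.22.
P(Y = 4) = (1−p)^3 · p = 0.47455 · 0.22 = 0.104401

0.1044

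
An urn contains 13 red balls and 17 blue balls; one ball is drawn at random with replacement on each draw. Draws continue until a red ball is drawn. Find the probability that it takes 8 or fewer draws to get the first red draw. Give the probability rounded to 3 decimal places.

0.989

Y = number of draws to the first success; geometric, p = 0.433333.
P(Y ≤ 8) = 1 − (1−p)^8 = 1 − 0.01063 = 0.98937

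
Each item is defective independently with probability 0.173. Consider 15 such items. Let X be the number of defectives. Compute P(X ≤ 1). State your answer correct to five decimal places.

X ~ Binomial(15, 0.173); P(X ≤ 1) = Σ C(15,k) p^k (1−p)^(15−k) over k:
  k=0: C(15,0)·0.173^0·0.827^15 = 0.0578872
  k=1: C(15,1)·0.173^1·0.827^14 = 0.1816413
Total = 0.2395285

0.23953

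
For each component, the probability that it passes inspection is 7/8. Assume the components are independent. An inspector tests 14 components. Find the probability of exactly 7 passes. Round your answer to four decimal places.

X ~ Binomial(n=14, p=0.875).
P(X=7) = C(14,7) · p^7 · (1−p)^7
= 3432 · 0.3927 · 4.7684e-07 = 0.000643

0.0006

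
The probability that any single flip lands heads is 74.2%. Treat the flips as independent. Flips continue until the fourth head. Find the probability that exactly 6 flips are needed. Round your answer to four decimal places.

0.2018

Y = trial on which the fourth success occurs; negative binomial, r=4, p=0.742.
P(Y=6) = C(5,3) · p^4 · (1−p)^2
= 10 · 0.30312 · 0.066564 = 0.201769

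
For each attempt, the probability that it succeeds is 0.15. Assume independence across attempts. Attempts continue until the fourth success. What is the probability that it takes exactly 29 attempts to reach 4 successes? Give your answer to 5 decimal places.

0.02852

Y = trial on which the fourth success occurs; negative binomial, r=4, p=0.15.
P(Y=29) = C(28,3) · p^4 · (1−p)^25
= 3276 · 0.00050625 · 0.017198 = 0.0285221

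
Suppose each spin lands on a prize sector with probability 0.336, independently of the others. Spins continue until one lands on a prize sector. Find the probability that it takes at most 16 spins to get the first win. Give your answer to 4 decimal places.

Y = number of spins to the first success; geometric, p = 0.336.
P(Y ≤ 16) = 1 − (1−p)^16 = 1 − 0.001428 = 0.998572

0.9986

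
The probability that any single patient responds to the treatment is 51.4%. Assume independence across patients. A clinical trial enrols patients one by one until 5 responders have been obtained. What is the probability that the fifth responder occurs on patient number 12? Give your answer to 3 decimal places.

Y = trial on which the fifth success occurs; negative binomial, r=5, p=0.514.
P(Y=12) = C(11,4) · p^5 · (1−p)^7
= 330 · 0.035877 · 0.006404 = 0.07582

0.076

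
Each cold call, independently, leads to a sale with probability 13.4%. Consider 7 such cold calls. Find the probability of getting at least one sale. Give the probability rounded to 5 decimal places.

0.63472

P(at least one) = 1 − P(none) = 1 − (1 − 0.134)^7
= 1 − 0.3652795 = 0.6347205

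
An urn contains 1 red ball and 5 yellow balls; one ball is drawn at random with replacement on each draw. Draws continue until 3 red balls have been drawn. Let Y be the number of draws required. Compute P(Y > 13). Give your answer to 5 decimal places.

0.62808

Needing more than 13 draws ⇔ fewer than 3 successes in the first 13. With X ~ Binomial(13, 0.166667), P(Y > 13) = P(X ≤ 2).
  k=0: C(13,0)·0.166667^0·0.833333^13 = 0.0934639
  k=1: C(13,1)·0.166667^1·0.833333^12 = 0.2430061
  k=2: C(13,2)·0.166667^2·0.833333^11 = 0.2916073
P(X ≤ 2) = 0.6280773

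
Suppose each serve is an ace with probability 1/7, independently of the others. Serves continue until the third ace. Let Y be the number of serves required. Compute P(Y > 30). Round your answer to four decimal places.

0.1774

Needing more than 30 serves ⇔ fewer than 3 successes in the first 30. With X ~ Binomial(30, 0.142857), P(Y > 30) = P(X ≤ 2).
  k=0: C(30,0)·0.142857^0·0.857143^30 = 0.009808
  k=1: C(30,1)·0.142857^1·0.857143^29 = 0.049042
  k=2: C(30,2)·0.142857^2·0.857143^28 = 0.118518
P(X ≤ 2) = 0.177368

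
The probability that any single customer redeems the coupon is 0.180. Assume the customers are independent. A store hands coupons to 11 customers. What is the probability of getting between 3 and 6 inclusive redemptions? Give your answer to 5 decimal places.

0.31543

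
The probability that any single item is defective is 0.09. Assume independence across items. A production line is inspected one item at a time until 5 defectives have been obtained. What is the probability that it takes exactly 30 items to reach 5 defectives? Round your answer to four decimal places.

0.0133

Y = trial on which the fifth success occurs; negative binomial, r=5, p=0.09.
P(Y=30) = C(29,4) · p^5 · (1−p)^25
= 23751 · 5.9049e-06 · 0.094631 = 0.013272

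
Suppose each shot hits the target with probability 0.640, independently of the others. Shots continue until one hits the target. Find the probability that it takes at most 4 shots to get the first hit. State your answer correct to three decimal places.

Y = number of shots to the first success; geometric, p = 0.64.
P(Y ≤ 4) = 1 − (1−p)^4 = 1 − 0.01680 = 0.98320

0.983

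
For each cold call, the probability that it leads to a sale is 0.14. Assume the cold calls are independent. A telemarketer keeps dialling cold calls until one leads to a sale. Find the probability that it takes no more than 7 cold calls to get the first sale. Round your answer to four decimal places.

Y = number of cold calls to the first success; geometric, p = 0.14.
P(Y ≤ 7) = 1 − (1−p)^7 = 1 − 0.347928 = 0.652072

0.6521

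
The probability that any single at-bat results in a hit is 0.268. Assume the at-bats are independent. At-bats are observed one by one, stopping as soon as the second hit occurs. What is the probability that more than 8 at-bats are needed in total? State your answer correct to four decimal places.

0.3239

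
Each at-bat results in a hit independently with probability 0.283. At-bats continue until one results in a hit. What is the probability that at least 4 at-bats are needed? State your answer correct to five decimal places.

0.36860

Y = number of at-bats to the first success; geometric, p = 0.283.
P(Y > 3) = P(first 3 all fail) = (1−p)^3 = 0.3686018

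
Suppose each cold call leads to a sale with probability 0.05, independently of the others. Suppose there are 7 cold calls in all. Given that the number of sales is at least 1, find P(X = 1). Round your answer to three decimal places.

0.853

X ~ Binomial(7, 0.05). Want P(X=1 | X≥1) = P(X=1) / P(X≥1).
P(X=1) = C(7,1)·0.05^1·0.95^6 = 0.25728
P(X≥1) = 1 − 0.69834 = 0.30166
Ratio = 0.25728 / 0.30166 = 0.85288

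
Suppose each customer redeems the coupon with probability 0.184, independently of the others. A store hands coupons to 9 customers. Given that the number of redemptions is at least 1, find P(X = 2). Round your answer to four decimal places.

0.3497

X ~ Binomial(9, 0.184). Want P(X=2 | X≥1) = P(X=2) / P(X≥1).
P(X=2) = C(9,2)·0.184^2·0.816^7 = 0.293609
P(X≥1) = 1 − 0.160403 = 0.839597
Ratio = 0.293609 / 0.839597 = 0.349702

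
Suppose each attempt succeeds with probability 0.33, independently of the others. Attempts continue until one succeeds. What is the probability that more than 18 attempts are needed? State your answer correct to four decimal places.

Y = number of attempts to the first success; geometric, p = 0.33.
P(Y > 18) = P(first 18 all fail) = (1−p)^18 = 0.000740

0.0007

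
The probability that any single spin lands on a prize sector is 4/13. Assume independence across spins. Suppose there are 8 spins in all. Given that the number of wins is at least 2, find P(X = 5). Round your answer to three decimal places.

0.067

X ~ Binomial(8, 0.307692). Want P(X=5 | X≥2) = P(X=5) / P(X≥2).
P(X=5) = C(8,5)·0.307692^5·0.692308^3 = 0.05125
P(X≥2) = 1 − 0.05277 − 0.18763 = 0.75960
Ratio = 0.05125 / 0.75960 = 0.06747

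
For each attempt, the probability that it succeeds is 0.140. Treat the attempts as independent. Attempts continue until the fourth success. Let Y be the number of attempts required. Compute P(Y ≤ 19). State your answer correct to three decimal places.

Finishing within 19 attempts ⇔ at least 4 successes in the first 19. With X ~ Binomial(19, 0.14), P(Y ≤ 19) = 1 − P(X ≤ 3).
  k=0: C(19,0)·0.14^0·0.86^19 = 0.05695
  k=1: C(19,1)·0.14^1·0.86^18 = 0.17614
  k=2: C(19,2)·0.14^2·0.86^17 = 0.25806
  k=3: C(19,3)·0.14^3·0.86^16 = 0.23806
1 − 0.72921 = 0.27079

0.271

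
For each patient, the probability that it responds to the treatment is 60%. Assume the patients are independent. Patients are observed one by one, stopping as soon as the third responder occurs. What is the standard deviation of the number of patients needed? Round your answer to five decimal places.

Y = total patients until the third success; negative binomial with r=3, p=0.60.
SD(Y) = √[r(1−p)/p²] = √(3.3333333) = 1.8257419

1.82574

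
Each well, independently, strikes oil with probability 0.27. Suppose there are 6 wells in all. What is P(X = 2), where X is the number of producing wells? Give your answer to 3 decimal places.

X ~ Binomial(n=6, p=0.27).
P(X=2) = C(6,2) · p^2 · (1−p)^4
= 15 · 0.0729 · 0.28398 = 0.31053

0.311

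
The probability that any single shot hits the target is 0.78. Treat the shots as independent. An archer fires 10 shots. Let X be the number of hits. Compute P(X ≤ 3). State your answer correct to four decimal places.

X ~ Binomial(10, 0.78); P(X ≤ 3) = Σ C(10,k) p^k (1−p)^(10−k) over k:
  k=0: C(10,0)·0.78^0·0.22^10 = 0.000000
  k=1: C(10,1)·0.78^1·0.22^9 = 0.000009
  k=2: C(10,2)·0.78^2·0.22^8 = 0.000150
  k=3: C(10,3)·0.78^3·0.22^7 = 0.001420
Total = 0.001580

0.0016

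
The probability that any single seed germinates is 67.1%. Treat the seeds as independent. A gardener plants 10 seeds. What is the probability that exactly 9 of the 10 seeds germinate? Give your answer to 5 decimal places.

X ~ Binomial(n=10, p=0.671).
P(X=9) = C(10,9) · p^9 · (1−p)^1
= 10 · 0.027574 · 0.329 = 0.0907191

0.09072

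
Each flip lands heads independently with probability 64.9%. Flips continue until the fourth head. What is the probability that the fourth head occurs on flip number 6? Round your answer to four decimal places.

Y = trial on which the fourth success occurs; negative binomial, r=4, p=0.649.
P(Y=6) = C(5,3) · p^4 · (1−p)^2
= 10 · 0.17741 · 0.1232 = 0.218571

0.2186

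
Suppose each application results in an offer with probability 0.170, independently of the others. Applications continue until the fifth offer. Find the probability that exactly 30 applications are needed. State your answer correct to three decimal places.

Y = trial on which the fifth success occurs; negative binomial, r=5, p=0.17.
P(Y=30) = C(29,4) · p^5 · (1−p)^25
= 23751 · 0.00014199 · 0.0094831 = 0.03198

0.032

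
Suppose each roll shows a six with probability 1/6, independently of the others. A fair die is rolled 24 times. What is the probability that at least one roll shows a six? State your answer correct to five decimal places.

0.98742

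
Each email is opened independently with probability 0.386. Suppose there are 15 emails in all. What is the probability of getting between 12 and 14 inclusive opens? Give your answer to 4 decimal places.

X ~ Binomial(15, 0.386); P(12 ≤ X ≤ 14) = Σ C(15,k) p^k (1−p)^(15−k) over k:
  k=12: C(15,12)·0.386^12·0.614^3 = 0.001152
  k=13: C(15,13)·0.386^13·0.614^2 = 0.000167
  k=14: C(15,14)·0.386^14·0.614^1 = 0.000015
Total = 0.001334

0.0013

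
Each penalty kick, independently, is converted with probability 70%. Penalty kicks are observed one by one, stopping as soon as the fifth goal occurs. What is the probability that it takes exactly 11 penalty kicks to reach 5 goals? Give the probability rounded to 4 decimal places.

0.0257

Y = trial on which the fifth success occurs; negative binomial, r=5, p=0.70.
P(Y=11) = C(10,4) · p^5 · (1−p)^6
= 210 · 0.16807 · 0.000729 = 0.025730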